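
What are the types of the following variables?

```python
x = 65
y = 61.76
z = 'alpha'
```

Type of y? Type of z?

y is float; z is str

float, str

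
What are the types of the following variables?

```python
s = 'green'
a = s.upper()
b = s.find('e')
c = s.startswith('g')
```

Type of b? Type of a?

str.find() returns int; str.upper() returns str

int, str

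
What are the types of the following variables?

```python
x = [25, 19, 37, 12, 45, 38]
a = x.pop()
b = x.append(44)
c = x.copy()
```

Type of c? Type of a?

list.copy() returns list; list.pop() returns the element (int)

list, int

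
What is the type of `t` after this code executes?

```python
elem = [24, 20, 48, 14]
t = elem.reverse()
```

list.reverse() returns None

NoneType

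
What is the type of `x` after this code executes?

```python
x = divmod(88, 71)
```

divmod() returns a tuple (quotient, remainder)

tuple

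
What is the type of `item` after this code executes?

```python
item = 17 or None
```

'or' returns first truthy value (17, int)

int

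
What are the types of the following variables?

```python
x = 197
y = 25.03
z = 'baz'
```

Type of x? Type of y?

x is int; y is float

int, float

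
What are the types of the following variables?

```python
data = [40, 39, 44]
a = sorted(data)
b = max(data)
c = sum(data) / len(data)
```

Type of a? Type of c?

sorted() returns list; int / int returns float

list, float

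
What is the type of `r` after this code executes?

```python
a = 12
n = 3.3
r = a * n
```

int * float returns float (12 * 3.3 = 39.6)

float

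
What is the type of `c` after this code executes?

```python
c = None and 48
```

'and' returns first falsy value (None)

NoneType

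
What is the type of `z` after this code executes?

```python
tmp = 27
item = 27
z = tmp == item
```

Equality comparison returns bool

bool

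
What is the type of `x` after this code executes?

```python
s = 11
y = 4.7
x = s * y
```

int * float returns float (11 * 4.7 = 51.7)

float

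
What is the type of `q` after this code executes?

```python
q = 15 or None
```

'or' returns first truthy value (15, int)

int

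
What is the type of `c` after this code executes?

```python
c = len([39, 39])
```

len() always returns int

int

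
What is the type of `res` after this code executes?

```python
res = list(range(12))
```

list(range(...)) returns list

list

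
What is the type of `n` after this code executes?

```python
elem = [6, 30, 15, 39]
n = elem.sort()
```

list.sort() returns None (sorts in place)

NoneType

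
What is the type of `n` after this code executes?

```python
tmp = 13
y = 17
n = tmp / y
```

int / int always returns float in Python 3 (13 / 17 = 0.764706)

float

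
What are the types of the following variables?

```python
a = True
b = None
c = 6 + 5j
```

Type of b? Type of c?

b is NoneType; c is complex

NoneType, complex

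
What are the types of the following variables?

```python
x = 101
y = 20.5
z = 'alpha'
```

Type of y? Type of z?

y is float; z is str

float, str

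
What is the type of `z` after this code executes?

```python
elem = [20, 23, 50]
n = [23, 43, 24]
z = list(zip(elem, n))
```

list(zip(...)) returns a list of tuples

list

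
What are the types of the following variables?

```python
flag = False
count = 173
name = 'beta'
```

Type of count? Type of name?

count is int; name is str

int, str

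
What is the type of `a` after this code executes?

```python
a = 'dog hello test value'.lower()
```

str.lower() returns str

str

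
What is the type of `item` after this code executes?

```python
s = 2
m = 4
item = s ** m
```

int ** positive int returns int (2 ** 4 = 16)

int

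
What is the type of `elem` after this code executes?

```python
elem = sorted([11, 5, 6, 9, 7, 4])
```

sorted() always returns list

list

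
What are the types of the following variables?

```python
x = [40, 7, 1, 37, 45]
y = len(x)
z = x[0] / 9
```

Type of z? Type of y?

int / int returns float; len() returns int

float, int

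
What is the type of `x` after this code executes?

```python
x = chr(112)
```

chr() returns str (single character)

str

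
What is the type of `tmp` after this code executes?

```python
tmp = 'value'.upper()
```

str.upper() returns str

str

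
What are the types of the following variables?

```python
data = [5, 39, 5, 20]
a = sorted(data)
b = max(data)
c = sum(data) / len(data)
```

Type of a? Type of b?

sorted() returns list; max of ints returns int

list, int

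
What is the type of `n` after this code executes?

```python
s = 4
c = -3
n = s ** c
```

int ** negative int returns float

float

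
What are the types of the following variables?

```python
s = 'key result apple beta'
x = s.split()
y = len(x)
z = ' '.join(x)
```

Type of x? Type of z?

str.split() returns list; str.join() returns str

list, str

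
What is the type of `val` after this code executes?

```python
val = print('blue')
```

print() returns None

NoneType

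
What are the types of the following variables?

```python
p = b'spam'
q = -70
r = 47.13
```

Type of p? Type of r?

p is bytes; r is float

bytes, float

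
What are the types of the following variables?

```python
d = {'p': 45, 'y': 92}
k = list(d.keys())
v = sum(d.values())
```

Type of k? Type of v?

list(...) returns list; sum of int values returns int

list, int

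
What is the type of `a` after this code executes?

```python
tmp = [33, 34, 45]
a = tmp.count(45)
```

list.count() returns int

int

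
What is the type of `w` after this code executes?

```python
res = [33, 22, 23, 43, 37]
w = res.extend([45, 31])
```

list.extend() returns None

NoneType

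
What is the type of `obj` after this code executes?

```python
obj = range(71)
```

range() returns a range object

range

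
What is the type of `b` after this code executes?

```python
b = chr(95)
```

chr() returns str (single character)

str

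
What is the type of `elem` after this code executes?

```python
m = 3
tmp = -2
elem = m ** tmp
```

int ** negative int returns float

float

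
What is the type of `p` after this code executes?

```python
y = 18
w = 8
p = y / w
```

int / int always returns float in Python 3 (18 / 8 = 2.25)

float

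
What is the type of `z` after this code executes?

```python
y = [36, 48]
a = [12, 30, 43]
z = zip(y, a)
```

zip() returns a zip iterator object

zip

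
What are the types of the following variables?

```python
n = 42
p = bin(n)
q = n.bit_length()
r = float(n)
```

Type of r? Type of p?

float() returns float; bin() returns str

float, str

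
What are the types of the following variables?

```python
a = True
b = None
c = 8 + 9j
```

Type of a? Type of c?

a is bool; c is complex

bool, complex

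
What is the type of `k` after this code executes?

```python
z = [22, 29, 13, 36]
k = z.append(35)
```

list.append() returns None (mutates in place)

NoneType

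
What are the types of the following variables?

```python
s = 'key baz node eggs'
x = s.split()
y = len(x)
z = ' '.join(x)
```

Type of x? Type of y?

str.split() returns list; len() returns int

list, int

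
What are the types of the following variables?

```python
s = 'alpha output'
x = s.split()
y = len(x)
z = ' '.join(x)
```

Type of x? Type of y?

str.split() returns list; len() returns int

list, int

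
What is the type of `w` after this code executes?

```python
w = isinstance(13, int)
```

isinstance() returns bool

bool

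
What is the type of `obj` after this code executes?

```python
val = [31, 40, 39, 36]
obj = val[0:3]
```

Slicing a list always returns a list

list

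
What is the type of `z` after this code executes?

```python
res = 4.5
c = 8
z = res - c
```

float - int returns float (4.5 - 8 = -3.5)

float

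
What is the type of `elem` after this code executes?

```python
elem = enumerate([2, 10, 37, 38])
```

enumerate() returns an enumerate iterator object

enumerate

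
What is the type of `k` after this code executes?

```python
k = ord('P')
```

ord() returns int (Unicode code point)

int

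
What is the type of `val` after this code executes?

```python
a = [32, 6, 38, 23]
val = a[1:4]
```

Slicing a list always returns a list

list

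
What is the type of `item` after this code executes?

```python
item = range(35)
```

range() returns a range object

range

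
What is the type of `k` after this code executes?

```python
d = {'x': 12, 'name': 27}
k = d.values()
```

.values() returns a dict_values view object

dict_values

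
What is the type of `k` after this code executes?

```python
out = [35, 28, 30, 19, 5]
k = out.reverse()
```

list.reverse() returns None

NoneType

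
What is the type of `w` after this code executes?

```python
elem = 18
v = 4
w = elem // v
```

int // int returns int (18 // 4 = 4)

int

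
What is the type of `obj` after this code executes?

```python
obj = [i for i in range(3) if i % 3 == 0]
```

A list comprehension [...] produces a list

list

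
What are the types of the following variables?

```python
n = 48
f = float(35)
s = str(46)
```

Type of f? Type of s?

f is float; s is str

float, str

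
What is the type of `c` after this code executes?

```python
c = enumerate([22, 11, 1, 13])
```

enumerate() returns an enumerate iterator object

enumerate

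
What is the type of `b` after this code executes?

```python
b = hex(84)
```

hex() returns str representation

str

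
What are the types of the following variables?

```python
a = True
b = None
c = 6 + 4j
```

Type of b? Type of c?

b is NoneType; c is complex

NoneType, complex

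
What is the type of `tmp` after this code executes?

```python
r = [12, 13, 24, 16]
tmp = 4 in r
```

'in' operator returns bool

bool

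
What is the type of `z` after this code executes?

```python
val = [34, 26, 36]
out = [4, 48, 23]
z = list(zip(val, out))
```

list(zip(...)) returns a list of tuples

list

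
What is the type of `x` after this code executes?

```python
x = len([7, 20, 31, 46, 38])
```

len() always returns int

int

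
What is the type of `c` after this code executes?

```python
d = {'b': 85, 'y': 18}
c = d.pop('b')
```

dict.pop() returns the value (int)

int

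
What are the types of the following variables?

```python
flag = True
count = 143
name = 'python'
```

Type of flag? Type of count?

flag is bool; count is int

bool, int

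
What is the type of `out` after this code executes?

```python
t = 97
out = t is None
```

'is' comparison returns bool

bool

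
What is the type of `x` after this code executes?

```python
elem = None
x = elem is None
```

'is' comparison returns bool

bool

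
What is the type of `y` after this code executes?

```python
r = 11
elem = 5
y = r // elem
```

int // int returns int (11 // 5 = 2)

int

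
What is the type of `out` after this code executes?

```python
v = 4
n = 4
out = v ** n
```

int ** positive int returns int (4 ** 4 = 256)

int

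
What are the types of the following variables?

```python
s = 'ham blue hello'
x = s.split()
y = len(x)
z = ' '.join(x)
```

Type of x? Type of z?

str.split() returns list; str.join() returns str

list, str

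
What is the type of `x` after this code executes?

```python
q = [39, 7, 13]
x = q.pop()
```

list.pop() returns the popped element (int here)

int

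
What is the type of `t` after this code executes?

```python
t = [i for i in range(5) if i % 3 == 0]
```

A list comprehension [...] produces a list

list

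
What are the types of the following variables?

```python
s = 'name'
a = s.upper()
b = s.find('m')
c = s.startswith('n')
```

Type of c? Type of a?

str.startswith() returns bool; str.upper() returns str

bool, str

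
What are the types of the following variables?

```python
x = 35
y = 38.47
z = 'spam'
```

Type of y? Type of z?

y is float; z is str

float, str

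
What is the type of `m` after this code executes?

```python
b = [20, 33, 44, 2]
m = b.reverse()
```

list.reverse() returns None

NoneType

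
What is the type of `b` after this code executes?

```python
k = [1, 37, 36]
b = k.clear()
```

list.clear() returns None

NoneType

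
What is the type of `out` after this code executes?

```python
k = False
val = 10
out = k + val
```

bool + int returns int (False is 0, so 0 + 10 = 10)

int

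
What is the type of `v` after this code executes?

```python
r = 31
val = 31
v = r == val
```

Equality comparison returns bool

bool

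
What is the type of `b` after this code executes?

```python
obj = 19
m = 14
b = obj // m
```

int // int returns int (19 // 14 = 1)

int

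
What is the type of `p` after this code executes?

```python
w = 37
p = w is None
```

'is' comparison returns bool

bool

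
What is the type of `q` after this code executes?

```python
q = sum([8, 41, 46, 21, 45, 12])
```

sum() of ints returns int

int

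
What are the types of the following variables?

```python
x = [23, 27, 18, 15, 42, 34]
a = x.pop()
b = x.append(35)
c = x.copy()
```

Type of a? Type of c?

list.pop() returns the element (int); list.copy() returns list

int, list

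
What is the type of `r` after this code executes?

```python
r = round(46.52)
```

round() with no ndigits arg returns int

int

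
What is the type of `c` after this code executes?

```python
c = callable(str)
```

callable() returns bool

bool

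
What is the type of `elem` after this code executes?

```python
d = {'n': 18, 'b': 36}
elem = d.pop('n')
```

dict.pop() returns the value (int)

int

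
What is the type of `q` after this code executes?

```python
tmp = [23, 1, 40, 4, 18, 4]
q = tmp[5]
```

Indexing a list of ints returns int (tmp[5] = 4)

int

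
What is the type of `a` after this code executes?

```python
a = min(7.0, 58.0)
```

min() of floats returns float

float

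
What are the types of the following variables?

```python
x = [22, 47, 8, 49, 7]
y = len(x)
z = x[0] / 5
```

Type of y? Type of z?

len() returns int; int / int returns float

int, float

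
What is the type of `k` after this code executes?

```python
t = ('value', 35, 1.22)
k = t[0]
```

Index 0 of tuple is 'value' which is str

str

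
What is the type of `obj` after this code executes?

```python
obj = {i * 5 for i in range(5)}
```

A set comprehension {expr for x in iterable} produces a set

set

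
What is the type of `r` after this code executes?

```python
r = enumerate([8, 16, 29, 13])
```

enumerate() returns an enumerate iterator object

enumerate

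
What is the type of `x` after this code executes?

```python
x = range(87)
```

range() returns a range object

range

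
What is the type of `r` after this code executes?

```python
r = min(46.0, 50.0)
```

min() of floats returns float

float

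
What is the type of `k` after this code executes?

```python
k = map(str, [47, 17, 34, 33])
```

map() returns a map iterator object

map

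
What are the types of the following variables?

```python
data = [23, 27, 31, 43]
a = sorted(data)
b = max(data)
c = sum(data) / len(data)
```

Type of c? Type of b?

int / int returns float; max of ints returns int

float, int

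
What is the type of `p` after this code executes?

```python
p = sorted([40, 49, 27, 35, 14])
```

sorted() always returns list

list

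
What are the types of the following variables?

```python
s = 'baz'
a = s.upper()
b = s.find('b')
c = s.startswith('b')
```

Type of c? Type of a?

str.startswith() returns bool; str.upper() returns str

bool, str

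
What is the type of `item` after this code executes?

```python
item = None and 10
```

'and' returns first falsy value (None)

NoneType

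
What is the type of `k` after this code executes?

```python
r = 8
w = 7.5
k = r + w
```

int + float returns float (8 + 7.5 = 15.5)

float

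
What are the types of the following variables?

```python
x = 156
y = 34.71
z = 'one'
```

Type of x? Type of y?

x is int; y is float

int, float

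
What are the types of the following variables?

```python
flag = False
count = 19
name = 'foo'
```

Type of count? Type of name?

count is int; name is str

int, str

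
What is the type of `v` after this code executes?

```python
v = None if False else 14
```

Ternary: condition is False, else branch (14) taken → int

int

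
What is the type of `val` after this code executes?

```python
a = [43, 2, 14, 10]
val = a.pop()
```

list.pop() returns the popped element (int here)

int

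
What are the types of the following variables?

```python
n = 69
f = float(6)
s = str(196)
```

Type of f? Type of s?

f is float; s is str

float, str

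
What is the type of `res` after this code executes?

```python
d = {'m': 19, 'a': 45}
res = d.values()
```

.values() returns a dict_values view object

dict_values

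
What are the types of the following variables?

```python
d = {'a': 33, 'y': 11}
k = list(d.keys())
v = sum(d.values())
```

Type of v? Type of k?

sum of int values returns int; list(...) returns list

int, list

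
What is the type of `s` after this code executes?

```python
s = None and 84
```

'and' returns first falsy value (None)

NoneType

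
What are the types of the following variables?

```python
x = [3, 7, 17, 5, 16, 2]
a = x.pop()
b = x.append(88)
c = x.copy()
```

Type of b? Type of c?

list.append() returns None; list.copy() returns list

NoneType, list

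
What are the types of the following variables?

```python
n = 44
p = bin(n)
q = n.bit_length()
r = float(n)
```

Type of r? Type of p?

float() returns float; bin() returns str

float, str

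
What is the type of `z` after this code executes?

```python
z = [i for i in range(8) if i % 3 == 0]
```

A list comprehension [...] produces a list

list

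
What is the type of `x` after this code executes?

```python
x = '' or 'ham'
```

'or' returns first truthy value ('ham', which is str)

str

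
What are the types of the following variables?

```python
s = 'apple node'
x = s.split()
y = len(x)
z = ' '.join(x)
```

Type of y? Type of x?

len() returns int; str.split() returns list

int, list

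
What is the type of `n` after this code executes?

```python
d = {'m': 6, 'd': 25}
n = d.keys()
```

.keys() returns a dict_keys view object

dict_keys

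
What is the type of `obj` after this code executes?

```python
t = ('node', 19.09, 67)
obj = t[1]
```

Index 1 of tuple is 19.09 which is float

float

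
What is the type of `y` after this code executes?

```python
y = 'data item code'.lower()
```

str.lower() returns str

str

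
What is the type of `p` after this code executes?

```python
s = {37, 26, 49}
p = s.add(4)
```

set.add() returns None (mutates in place)

NoneType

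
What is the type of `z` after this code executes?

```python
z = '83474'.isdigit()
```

str.isdigit() returns bool

bool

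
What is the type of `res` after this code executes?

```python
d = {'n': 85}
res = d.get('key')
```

dict.get() returns None when key 'key' is not found and no default given

NoneType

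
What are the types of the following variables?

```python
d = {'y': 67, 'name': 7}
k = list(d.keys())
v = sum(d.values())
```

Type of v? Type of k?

sum of int values returns int; list(...) returns list

int, list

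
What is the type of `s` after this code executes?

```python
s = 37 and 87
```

'and' returns the last value when all truthy (87, which is int)

int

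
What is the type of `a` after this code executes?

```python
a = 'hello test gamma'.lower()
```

str.lower() returns str

str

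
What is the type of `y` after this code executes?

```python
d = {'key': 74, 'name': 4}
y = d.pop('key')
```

dict.pop() returns the value (int)

int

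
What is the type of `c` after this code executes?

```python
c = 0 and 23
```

'and' returns the first falsy value (0, which is int)

int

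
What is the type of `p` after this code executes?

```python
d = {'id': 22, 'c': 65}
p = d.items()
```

dict.items() returns a dict_items view

dict_items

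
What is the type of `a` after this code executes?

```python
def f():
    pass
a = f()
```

A function with no return statement returns None

NoneType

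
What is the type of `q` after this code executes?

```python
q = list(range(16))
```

list(range(...)) returns list

list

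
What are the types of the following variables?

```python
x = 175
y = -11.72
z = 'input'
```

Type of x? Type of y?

x is int; y is float

int, float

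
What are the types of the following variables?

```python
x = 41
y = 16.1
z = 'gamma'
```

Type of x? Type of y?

x is int; y is float

int, float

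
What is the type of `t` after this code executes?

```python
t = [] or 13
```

'or' returns first truthy value (13, which is int)

int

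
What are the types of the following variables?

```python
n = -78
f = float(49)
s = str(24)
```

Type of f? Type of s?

f is float; s is str

float, str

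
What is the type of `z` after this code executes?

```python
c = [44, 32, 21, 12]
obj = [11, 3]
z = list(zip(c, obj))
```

list(zip(...)) returns a list of tuples

list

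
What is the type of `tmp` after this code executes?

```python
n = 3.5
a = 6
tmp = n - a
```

float - int returns float (3.5 - 6 = -2.5)

float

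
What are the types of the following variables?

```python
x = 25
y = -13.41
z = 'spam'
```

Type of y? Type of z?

y is float; z is str

float, str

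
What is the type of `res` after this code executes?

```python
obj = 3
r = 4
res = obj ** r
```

int ** positive int returns int (3 ** 4 = 81)

int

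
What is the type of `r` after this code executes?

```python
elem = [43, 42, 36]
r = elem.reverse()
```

list.reverse() returns None

NoneType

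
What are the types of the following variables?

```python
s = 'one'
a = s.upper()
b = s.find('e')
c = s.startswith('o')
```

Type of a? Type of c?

str.upper() returns str; str.startswith() returns bool

str, bool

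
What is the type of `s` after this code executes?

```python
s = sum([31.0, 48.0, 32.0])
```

sum() of floats returns float

float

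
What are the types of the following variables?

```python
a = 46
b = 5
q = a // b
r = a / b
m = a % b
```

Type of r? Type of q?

int / int returns float; int // int returns int

float, int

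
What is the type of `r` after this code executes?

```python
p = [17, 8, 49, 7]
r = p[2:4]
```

Slicing a list always returns a list

list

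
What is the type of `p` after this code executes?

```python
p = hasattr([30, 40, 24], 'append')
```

hasattr() returns bool

bool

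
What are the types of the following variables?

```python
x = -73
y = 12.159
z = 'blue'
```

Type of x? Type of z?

x is int; z is str

int, str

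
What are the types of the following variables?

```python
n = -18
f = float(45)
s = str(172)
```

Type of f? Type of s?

f is float; s is str

float, str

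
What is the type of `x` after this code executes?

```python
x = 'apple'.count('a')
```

str.count() returns int

int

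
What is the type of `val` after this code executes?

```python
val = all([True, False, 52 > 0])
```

all() returns bool

bool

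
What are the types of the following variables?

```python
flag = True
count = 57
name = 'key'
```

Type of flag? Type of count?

flag is bool; count is int

bool, int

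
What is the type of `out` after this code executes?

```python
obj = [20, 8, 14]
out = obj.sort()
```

list.sort() returns None (sorts in place)

NoneType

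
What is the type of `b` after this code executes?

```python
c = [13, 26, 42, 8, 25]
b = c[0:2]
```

Slicing a list always returns a list

list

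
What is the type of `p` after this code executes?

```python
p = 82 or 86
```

'or' returns the first truthy value (82, which is int)

int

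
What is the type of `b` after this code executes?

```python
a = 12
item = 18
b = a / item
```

int / int always returns float in Python 3 (12 / 18 = 0.666667)

float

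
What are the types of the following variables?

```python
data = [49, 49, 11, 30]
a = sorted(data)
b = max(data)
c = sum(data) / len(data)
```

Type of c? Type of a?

int / int returns float; sorted() returns list

float, list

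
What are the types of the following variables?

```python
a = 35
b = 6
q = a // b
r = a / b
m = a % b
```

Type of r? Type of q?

int / int returns float; int // int returns int

float, int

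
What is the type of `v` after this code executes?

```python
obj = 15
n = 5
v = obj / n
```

int / int always returns float in Python 3 (15 / 5 = 3)

float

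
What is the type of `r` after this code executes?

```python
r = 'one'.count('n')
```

str.count() returns int

int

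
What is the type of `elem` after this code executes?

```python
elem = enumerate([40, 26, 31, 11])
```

enumerate() returns an enumerate iterator object

enumerate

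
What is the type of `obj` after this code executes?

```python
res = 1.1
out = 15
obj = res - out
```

float - int returns float (1.1 - 15 = -13.9)

float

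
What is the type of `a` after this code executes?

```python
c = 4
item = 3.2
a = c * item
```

int * float returns float (4 * 3.2 = 12.8)

float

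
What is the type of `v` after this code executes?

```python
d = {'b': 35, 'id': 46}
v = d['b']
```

Accessing dict[str, int] with key 'b' returns int value 35

int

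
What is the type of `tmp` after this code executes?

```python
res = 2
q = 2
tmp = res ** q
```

int ** positive int returns int (2 ** 2 = 4)

int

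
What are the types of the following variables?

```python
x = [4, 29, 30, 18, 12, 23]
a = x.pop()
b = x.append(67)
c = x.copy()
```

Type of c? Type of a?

list.copy() returns list; list.pop() returns the element (int)

list, int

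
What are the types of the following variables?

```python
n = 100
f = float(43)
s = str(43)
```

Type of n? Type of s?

n is int; s is str

int, str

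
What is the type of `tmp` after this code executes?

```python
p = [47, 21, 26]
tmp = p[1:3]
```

Slicing a list always returns a list

list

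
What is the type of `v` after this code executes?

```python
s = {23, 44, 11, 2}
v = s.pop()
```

Popping from a set of ints returns int

int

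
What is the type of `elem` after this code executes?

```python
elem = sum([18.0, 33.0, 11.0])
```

sum() of floats returns float

float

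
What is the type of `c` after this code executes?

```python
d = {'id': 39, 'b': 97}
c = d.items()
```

dict.items() returns a dict_items view

dict_items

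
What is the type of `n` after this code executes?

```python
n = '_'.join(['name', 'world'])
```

str.join() returns str

str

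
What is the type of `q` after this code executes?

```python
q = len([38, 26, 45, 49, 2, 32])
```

len() always returns int

int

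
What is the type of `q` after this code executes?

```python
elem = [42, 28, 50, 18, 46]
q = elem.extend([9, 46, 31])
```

list.extend() returns None

NoneType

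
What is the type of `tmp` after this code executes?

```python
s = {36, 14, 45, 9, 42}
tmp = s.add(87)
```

set.add() returns None (mutates in place)

NoneType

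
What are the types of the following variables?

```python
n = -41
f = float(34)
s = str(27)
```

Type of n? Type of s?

n is int; s is str

int, str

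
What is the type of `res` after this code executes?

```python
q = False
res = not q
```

'not' always returns bool

bool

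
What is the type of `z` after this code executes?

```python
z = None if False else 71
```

Ternary: condition is False, else branch (71) taken → int

int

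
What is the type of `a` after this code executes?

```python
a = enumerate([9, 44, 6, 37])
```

enumerate() returns an enumerate iterator object

enumerate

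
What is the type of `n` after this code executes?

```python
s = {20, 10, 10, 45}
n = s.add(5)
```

set.add() returns None (mutates in place)

NoneType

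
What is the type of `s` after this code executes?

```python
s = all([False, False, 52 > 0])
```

all() returns bool

bool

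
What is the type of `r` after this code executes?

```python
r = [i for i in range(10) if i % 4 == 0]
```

A list comprehension [...] produces a list

list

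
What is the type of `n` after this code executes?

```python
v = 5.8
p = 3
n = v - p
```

float - int returns float (5.8 - 3 = 2.8)

float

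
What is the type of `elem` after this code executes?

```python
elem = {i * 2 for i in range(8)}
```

A set comprehension {expr for x in iterable} produces a set

set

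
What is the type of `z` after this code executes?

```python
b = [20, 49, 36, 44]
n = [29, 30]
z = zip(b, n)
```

zip() returns a zip iterator object

zip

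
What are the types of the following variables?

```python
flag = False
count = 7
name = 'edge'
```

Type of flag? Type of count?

flag is bool; count is int

bool, int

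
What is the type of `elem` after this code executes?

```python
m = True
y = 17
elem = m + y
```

bool + int returns int (True is 1, so 1 + 17 = 18)

int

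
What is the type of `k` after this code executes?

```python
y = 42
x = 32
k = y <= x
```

Comparison operators return bool

bool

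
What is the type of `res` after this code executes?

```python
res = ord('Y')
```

ord() returns int (Unicode code point)

int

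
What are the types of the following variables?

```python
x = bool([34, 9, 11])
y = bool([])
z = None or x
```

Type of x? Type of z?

bool() returns bool; None or <bool> returns the bool

bool, bool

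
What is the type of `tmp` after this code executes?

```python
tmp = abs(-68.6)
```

abs() of float returns float

float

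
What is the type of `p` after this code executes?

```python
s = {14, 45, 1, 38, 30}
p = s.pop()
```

Popping from a set of ints returns int

int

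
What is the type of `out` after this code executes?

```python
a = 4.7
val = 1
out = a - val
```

float - int returns float (4.7 - 1 = 3.7)

float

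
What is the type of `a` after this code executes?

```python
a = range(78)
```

range() returns a range object

range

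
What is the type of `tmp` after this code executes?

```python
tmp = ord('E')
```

ord() returns int (Unicode code point)

int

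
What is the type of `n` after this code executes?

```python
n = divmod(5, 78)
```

divmod() returns a tuple (quotient, remainder)

tuple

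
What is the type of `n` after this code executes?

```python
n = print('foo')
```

print() returns None

NoneType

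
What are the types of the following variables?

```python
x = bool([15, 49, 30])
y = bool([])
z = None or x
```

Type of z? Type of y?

None or <bool> returns the bool; bool() returns bool

bool, bool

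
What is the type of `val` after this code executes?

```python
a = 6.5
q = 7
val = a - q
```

float - int returns float (6.5 - 7 = -0.5)

float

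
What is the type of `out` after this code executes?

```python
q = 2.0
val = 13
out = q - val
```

float - int returns float (2.0 - 13 = -11.0)

float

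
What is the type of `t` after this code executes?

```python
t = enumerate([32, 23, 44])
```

enumerate() returns an enumerate iterator object

enumerate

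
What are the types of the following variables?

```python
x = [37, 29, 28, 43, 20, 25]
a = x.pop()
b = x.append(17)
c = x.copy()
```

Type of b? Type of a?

list.append() returns None; list.pop() returns the element (int)

NoneType, int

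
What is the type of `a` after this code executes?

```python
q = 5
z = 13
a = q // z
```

int // int returns int (5 // 13 = 0)

int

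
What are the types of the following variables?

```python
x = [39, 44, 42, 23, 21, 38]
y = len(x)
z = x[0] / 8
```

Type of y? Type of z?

len() returns int; int / int returns float

int, float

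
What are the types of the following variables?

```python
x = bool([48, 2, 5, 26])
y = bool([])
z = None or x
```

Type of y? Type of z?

bool() returns bool; None or <bool> returns the bool

bool, bool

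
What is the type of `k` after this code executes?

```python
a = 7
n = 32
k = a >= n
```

Comparison operators return bool

bool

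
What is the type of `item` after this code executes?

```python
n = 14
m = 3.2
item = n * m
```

int * float returns float (14 * 3.2 = 44.8)

float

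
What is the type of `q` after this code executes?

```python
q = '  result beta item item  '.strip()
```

str.strip() returns str

str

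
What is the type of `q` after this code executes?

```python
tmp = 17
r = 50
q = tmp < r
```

Comparison operators return bool

bool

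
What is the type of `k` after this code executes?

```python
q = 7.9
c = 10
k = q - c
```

float - int returns float (7.9 - 10 = -2.1)

float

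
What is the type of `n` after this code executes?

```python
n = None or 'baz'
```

'or' with None returns the other value ('baz', str)

str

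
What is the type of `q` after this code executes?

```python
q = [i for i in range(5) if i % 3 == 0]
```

A list comprehension [...] produces a list

list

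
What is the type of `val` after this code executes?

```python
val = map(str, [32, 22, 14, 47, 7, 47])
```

map() returns a map iterator object

map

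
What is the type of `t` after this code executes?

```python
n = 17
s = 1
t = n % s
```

int % int returns int (17 % 1 = 0)

int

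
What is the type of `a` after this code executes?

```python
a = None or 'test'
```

'or' with None returns the other value ('test', str)

str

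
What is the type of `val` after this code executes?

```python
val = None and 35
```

'and' returns first falsy value (None)

NoneType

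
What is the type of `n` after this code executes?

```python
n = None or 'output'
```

'or' with None returns the other value ('output', str)

str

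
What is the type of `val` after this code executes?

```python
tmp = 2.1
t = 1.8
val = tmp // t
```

float // float returns float (floor division preserves float type)

float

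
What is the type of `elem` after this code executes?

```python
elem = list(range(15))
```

list(range(...)) returns list

list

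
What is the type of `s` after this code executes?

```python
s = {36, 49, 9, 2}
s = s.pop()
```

Popping from a set of ints returns int

int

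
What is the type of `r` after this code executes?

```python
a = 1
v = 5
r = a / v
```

int / int always returns float in Python 3 (1 / 5 = 0.2)

float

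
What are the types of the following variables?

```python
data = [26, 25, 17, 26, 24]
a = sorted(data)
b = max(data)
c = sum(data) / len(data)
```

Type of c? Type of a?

int / int returns float; sorted() returns list

float, list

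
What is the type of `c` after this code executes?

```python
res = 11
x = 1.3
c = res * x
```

int * float returns float (11 * 1.3 = 14.3)

float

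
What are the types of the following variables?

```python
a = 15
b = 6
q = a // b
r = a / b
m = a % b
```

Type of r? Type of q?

int / int returns float; int // int returns int

float, int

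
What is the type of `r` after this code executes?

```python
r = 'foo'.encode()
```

str.encode() returns bytes

bytes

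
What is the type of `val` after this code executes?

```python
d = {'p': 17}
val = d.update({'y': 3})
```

dict.update() returns None

NoneType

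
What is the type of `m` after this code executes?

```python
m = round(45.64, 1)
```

round() with ndigits arg returns float

float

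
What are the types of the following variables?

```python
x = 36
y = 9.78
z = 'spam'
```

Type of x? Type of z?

x is int; z is str

int, str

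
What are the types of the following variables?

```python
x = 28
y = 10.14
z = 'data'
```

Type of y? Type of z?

y is float; z is str

float, str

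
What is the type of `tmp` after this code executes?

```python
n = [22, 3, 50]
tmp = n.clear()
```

list.clear() returns None

NoneType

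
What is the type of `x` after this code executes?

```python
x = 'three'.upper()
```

str.upper() returns str

str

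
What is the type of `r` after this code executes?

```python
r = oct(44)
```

oct() returns str representation

str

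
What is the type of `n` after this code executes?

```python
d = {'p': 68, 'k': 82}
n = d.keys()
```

.keys() returns a dict_keys view object

dict_keys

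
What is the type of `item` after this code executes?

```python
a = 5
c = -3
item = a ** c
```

int ** negative int returns float

float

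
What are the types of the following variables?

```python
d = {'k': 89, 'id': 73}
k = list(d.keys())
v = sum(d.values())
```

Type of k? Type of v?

list(...) returns list; sum of int values returns int

list, int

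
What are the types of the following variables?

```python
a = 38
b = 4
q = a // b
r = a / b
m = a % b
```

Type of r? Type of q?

int / int returns float; int // int returns int

float, int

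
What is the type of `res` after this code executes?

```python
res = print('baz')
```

print() returns None

NoneType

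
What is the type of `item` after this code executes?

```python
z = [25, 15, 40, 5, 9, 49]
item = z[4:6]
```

Slicing a list always returns a list

list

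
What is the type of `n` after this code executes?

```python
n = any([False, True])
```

any() returns bool

bool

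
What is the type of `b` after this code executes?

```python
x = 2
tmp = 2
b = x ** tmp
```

int ** positive int returns int (2 ** 2 = 4)

int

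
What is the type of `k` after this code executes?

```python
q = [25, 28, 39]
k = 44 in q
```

'in' operator returns bool

bool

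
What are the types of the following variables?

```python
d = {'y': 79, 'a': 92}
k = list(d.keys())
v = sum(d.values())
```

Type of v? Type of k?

sum of int values returns int; list(...) returns list

int, list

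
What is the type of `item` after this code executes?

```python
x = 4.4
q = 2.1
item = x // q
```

float // float returns float (floor division preserves float type)

float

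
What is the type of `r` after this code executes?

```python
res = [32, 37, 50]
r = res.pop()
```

list.pop() returns the popped element (int here)

int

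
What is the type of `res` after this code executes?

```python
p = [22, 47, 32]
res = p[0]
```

Indexing a list of ints returns int (p[0] = 22)

int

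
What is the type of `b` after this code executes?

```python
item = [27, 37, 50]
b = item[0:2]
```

Slicing a list always returns a list

list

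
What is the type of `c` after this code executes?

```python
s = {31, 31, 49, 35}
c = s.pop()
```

Popping from a set of ints returns int

int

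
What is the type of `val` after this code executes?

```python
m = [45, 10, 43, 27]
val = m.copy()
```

list.copy() returns list

list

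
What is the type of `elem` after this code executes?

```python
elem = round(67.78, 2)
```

round() with ndigits arg returns float

float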